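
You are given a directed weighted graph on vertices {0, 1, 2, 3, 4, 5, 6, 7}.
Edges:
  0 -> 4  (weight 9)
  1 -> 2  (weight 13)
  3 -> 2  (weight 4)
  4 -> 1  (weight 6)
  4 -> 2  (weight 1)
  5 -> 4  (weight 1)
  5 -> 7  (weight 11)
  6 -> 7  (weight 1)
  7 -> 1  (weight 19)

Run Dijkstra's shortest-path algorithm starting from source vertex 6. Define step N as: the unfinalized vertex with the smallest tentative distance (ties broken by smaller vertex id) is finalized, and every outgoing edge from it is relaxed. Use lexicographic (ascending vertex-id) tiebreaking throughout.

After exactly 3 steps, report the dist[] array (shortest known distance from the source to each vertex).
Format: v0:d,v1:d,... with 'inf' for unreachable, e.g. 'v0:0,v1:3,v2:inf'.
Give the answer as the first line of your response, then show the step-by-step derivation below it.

v0:inf,v1:20,v2:33,v3:inf,v4:inf,v5:inf,v6:0,v7:1

step 1: dist = v0:inf,v1:inf,v2:inf,v3:inf,v4:inf,v5:inf,v6:0,v7:1
step 2: dist = v0:inf,v1:20,v2:inf,v3:inf,v4:inf,v5:inf,v6:0,v7:1
step 3: dist = v0:inf,v1:20,v2:33,v3:inf,v4:inf,v5:inf,v6:0,v7:1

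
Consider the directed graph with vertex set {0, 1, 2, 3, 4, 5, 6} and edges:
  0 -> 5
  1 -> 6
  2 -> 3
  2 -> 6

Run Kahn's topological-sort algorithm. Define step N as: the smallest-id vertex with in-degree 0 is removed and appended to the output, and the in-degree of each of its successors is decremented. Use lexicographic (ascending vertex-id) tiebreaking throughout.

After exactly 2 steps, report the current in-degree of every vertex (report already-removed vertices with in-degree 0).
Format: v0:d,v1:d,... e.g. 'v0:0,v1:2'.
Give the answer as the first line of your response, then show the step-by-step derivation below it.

v0:0,v1:0,v2:0,v3:1,v4:0,v5:0,v6:1

step 1: output 0; order=[0]; indeg=(0,0,0,1,0,0,2)
step 2: output 1; order=[0,1]; indeg=(0,0,0,1,0,0,1)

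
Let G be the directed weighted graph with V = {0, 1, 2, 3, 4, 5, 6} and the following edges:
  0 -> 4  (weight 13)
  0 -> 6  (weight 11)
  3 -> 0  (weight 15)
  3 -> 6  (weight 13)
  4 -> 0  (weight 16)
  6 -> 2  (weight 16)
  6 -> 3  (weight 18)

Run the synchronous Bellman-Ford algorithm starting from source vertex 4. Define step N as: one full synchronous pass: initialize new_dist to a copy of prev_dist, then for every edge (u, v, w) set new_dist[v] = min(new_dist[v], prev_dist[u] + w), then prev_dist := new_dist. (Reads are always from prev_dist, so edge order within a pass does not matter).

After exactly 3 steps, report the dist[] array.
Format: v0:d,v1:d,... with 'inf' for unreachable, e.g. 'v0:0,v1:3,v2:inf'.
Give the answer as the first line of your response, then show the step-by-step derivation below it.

v0:16,v1:inf,v2:43,v3:45,v4:0,v5:inf,v6:27

step 1: dist = v0:16,v1:inf,v2:inf,v3:inf,v4:0,v5:inf,v6:inf
step 2: dist = v0:16,v1:inf,v2:inf,v3:inf,v4:0,v5:inf,v6:27
step 3: dist = v0:16,v1:inf,v2:43,v3:45,v4:0,v5:inf,v6:27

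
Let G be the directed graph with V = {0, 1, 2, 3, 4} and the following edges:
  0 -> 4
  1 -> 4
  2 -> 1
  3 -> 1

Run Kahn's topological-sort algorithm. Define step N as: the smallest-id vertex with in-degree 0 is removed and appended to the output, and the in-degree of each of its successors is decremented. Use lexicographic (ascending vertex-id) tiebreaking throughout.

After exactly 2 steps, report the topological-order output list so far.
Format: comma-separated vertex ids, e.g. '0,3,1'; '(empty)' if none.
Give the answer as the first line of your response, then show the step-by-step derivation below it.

0,2

step 1: output 0; order=[0]; indeg=(0,2,0,0,1)
step 2: output 2; order=[0,2]; indeg=(0,1,0,0,1)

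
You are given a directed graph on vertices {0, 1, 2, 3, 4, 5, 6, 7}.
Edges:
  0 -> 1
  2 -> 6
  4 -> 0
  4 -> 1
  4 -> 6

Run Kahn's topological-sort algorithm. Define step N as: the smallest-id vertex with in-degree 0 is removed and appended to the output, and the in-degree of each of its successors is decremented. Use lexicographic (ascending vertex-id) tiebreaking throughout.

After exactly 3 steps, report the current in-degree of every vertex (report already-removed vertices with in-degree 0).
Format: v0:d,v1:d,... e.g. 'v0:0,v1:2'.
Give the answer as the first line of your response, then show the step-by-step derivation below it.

v0:0,v1:1,v2:0,v3:0,v4:0,v5:0,v6:0,v7:0

step 1: output 2; order=[2]; indeg=(1,2,0,0,0,0,1,0)
step 2: output 3; order=[2,3]; indeg=(1,2,0,0,0,0,1,0)
step 3: output 4; order=[2,3,4]; indeg=(0,1,0,0,0,0,0,0)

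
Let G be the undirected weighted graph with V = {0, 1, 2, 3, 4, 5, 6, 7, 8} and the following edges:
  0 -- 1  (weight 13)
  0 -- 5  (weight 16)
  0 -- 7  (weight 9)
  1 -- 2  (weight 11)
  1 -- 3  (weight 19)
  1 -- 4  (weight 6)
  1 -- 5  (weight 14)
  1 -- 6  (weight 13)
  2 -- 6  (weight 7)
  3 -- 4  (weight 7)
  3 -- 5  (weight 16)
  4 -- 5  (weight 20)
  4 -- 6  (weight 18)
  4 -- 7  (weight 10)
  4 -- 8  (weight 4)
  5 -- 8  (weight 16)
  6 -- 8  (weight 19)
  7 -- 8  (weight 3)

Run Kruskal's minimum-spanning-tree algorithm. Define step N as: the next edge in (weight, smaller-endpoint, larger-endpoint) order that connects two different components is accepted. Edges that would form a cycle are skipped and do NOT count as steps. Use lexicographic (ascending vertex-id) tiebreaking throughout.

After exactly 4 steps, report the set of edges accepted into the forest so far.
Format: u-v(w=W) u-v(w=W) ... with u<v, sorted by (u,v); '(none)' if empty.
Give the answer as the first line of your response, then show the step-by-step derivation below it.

1-4(w=6) 2-6(w=7) 4-8(w=4) 7-8(w=3)

step 1: add edge 7-8 (w=3); MST = {7-8(w=3)}
step 2: add edge 4-8 (w=4); MST = {4-8(w=4) 7-8(w=3)}
step 3: add edge 1-4 (w=6); MST = {1-4(w=6) 4-8(w=4) 7-8(w=3)}
step 4: add edge 2-6 (w=7); MST = {1-4(w=6) 2-6(w=7) 4-8(w=4) 7-8(w=3)}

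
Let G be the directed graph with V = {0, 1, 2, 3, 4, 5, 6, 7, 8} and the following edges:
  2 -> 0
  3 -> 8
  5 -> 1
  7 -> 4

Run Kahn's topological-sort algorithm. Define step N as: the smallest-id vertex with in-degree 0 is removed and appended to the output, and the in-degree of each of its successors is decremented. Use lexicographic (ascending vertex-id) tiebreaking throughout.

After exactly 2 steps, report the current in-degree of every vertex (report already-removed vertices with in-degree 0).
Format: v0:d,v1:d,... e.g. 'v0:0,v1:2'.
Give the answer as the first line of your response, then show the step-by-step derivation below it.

v0:0,v1:1,v2:0,v3:0,v4:1,v5:0,v6:0,v7:0,v8:1

step 1: output 2; order=[2]; indeg=(0,1,0,0,1,0,0,0,1)
step 2: output 0; order=[2,0]; indeg=(0,1,0,0,1,0,0,0,1)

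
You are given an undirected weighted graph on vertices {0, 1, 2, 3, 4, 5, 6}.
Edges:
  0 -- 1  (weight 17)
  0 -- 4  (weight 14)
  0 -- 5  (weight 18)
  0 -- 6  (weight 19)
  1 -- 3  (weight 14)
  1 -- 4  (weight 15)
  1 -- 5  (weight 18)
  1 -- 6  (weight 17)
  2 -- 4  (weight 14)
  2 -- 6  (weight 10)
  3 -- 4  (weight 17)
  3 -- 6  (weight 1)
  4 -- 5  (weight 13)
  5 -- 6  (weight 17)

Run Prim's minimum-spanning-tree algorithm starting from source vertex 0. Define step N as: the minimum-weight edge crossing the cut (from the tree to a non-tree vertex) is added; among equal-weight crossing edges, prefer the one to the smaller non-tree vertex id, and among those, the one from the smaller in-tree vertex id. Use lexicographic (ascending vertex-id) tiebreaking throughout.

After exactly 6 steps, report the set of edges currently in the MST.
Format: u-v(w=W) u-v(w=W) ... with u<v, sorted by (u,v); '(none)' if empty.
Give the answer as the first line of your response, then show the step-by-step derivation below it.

0-4(w=14) 1-3(w=14) 2-4(w=14) 2-6(w=10) 3-6(w=1) 4-5(w=13)

step 1: add edge 0-4 (w=14); MST = {0-4(w=14)}
step 2: add edge 4-5 (w=13); MST = {0-4(w=14) 4-5(w=13)}
step 3: add edge 2-4 (w=14); MST = {0-4(w=14) 2-4(w=14) 4-5(w=13)}
step 4: add edge 2-6 (w=10); MST = {0-4(w=14) 2-4(w=14) 2-6(w=10) 4-5(w=13)}
step 5: add edge 3-6 (w=1); MST = {0-4(w=14) 2-4(w=14) 2-6(w=10) 3-6(w=1) 4-5(w=13)}
step 6: add edge 1-3 (w=14); MST = {0-4(w=14) 1-3(w=14) 2-4(w=14) 2-6(w=10) 3-6(w=1) 4-5(w=13)}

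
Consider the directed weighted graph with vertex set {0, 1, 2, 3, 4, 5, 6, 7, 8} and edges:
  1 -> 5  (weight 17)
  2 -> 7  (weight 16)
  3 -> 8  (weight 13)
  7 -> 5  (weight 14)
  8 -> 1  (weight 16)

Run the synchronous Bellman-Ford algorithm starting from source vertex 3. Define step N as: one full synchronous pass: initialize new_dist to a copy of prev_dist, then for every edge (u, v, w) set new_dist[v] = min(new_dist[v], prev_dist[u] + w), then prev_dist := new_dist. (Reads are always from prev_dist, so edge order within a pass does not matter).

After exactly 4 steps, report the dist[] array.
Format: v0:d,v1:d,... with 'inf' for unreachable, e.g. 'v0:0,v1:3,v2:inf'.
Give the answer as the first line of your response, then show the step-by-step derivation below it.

v0:inf,v1:29,v2:inf,v3:0,v4:inf,v5:46,v6:inf,v7:inf,v8:13

step 1: dist = v0:inf,v1:inf,v2:inf,v3:0,v4:inf,v5:inf,v6:inf,v7:inf,v8:13
step 2: dist = v0:inf,v1:29,v2:inf,v3:0,v4:inf,v5:inf,v6:inf,v7:inf,v8:13
step 3: dist = v0:inf,v1:29,v2:inf,v3:0,v4:inf,v5:46,v6:inf,v7:inf,v8:13
step 4: dist = v0:inf,v1:29,v2:inf,v3:0,v4:inf,v5:46,v6:inf,v7:inf,v8:13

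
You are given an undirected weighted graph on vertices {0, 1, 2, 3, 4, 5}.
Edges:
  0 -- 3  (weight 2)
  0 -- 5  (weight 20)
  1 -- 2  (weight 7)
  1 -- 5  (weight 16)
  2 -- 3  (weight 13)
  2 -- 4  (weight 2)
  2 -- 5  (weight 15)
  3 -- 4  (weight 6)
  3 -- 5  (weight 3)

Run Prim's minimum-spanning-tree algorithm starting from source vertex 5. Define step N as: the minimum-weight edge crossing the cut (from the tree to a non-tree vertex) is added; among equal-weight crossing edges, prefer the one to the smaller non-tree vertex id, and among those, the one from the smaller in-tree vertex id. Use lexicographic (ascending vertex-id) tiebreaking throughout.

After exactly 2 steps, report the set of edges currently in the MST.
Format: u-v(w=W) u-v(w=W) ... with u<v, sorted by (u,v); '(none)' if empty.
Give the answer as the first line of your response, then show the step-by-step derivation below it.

0-3(w=2) 3-5(w=3)

step 1: add edge 3-5 (w=3); MST = {3-5(w=3)}
step 2: add edge 0-3 (w=2); MST = {0-3(w=2) 3-5(w=3)}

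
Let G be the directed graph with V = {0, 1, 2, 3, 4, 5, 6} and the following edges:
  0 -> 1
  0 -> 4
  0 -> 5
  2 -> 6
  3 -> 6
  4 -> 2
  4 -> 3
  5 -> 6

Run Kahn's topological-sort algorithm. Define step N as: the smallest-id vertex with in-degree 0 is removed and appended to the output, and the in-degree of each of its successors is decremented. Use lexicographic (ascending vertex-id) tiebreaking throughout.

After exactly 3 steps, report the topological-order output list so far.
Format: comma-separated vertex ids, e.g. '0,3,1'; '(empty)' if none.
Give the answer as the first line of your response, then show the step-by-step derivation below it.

0,1,4

step 1: output 0; order=[0]; indeg=(0,0,1,1,0,0,3)
step 2: output 1; order=[0,1]; indeg=(0,0,1,1,0,0,3)
step 3: output 4; order=[0,1,4]; indeg=(0,0,0,0,0,0,3)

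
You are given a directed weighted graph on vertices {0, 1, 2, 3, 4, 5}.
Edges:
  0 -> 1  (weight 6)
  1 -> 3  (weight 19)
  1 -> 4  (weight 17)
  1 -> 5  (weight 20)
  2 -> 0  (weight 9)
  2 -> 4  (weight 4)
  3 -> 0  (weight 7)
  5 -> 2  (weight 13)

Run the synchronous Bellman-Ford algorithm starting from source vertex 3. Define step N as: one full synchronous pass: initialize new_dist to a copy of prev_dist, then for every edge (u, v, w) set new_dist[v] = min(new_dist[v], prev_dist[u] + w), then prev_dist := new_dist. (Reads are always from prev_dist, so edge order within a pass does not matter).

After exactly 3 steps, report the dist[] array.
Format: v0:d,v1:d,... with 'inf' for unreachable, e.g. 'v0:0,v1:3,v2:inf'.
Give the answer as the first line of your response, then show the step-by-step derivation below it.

v0:7,v1:13,v2:inf,v3:0,v4:30,v5:33

step 1: dist = v0:7,v1:inf,v2:inf,v3:0,v4:inf,v5:inf
step 2: dist = v0:7,v1:13,v2:inf,v3:0,v4:inf,v5:inf
step 3: dist = v0:7,v1:13,v2:inf,v3:0,v4:30,v5:33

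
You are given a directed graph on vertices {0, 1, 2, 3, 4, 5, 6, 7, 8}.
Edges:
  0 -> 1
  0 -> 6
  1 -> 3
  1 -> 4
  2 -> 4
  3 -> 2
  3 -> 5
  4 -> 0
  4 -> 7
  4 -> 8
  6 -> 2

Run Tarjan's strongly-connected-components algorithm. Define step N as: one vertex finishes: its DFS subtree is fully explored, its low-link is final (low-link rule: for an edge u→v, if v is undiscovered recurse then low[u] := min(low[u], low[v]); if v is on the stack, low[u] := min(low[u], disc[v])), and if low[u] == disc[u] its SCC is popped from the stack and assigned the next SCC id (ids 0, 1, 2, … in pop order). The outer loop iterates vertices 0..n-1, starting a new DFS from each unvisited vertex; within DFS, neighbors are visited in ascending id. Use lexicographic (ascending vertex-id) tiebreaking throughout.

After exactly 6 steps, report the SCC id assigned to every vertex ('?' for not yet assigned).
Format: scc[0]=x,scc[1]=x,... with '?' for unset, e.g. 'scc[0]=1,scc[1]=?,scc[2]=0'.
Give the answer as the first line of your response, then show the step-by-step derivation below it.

scc[0]=?,scc[1]=?,scc[2]=?,scc[3]=?,scc[4]=?,scc[5]=2,scc[6]=?,scc[7]=0,scc[8]=1

step 1: low=(low[0]=0,low[1]=1,low[2]=3,low[3]=2,low[4]=0,low[5]=?,low[6]=?,low[7]=5,low[8]=?); scc=(scc[0]=?,scc[1]=?,scc[2]=?,scc[3]=?,scc[4]=?,scc[5]=?,scc[6]=?,scc[7]=0,scc[8]=?)
step 2: low=(low[0]=0,low[1]=1,low[2]=3,low[3]=2,low[4]=0,low[5]=?,low[6]=?,low[7]=5,low[8]=6); scc=(scc[0]=?,scc[1]=?,scc[2]=?,scc[3]=?,scc[4]=?,scc[5]=?,scc[6]=?,scc[7]=0,scc[8]=1)
step 3: low=(low[0]=0,low[1]=1,low[2]=3,low[3]=2,low[4]=0,low[5]=?,low[6]=?,low[7]=5,low[8]=6); scc=(scc[0]=?,scc[1]=?,scc[2]=?,scc[3]=?,scc[4]=?,scc[5]=?,scc[6]=?,scc[7]=0,scc[8]=1)
step 4: low=(low[0]=0,low[1]=1,low[2]=0,low[3]=2,low[4]=0,low[5]=?,low[6]=?,low[7]=5,low[8]=6); scc=(scc[0]=?,scc[1]=?,scc[2]=?,scc[3]=?,scc[4]=?,scc[5]=?,scc[6]=?,scc[7]=0,scc[8]=1)
step 5: low=(low[0]=0,low[1]=1,low[2]=0,low[3]=0,low[4]=0,low[5]=7,low[6]=?,low[7]=5,low[8]=6); scc=(scc[0]=?,scc[1]=?,scc[2]=?,scc[3]=?,scc[4]=?,scc[5]=2,scc[6]=?,scc[7]=0,scc[8]=1)
step 6: low=(low[0]=0,low[1]=1,low[2]=0,low[3]=0,low[4]=0,low[5]=7,low[6]=?,low[7]=5,low[8]=6); scc=(scc[0]=?,scc[1]=?,scc[2]=?,scc[3]=?,scc[4]=?,scc[5]=2,scc[6]=?,scc[7]=0,scc[8]=1)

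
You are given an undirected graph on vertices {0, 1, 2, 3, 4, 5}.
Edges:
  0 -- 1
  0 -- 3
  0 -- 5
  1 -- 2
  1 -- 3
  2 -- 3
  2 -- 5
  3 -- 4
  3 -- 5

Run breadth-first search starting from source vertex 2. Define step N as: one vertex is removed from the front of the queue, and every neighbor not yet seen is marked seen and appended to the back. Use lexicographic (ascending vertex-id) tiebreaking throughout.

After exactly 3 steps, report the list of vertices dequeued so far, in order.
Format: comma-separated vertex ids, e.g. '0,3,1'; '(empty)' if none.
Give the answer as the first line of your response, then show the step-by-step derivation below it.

2,1,3

step 1: dequeue 2; queue=[1,3,5]; order=2
step 2: dequeue 1; queue=[3,5,0]; order=2,1
step 3: dequeue 3; queue=[5,0,4]; order=2,1,3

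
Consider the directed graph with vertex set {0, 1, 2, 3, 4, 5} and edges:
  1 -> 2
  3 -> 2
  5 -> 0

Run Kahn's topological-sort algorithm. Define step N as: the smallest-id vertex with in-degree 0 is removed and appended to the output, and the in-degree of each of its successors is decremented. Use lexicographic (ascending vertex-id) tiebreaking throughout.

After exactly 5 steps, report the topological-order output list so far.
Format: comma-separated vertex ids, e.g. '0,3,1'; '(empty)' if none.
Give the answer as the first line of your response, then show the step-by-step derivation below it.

1,3,2,4,5

step 1: output 1; order=[1]; indeg=(1,0,1,0,0,0)
step 2: output 3; order=[1,3]; indeg=(1,0,0,0,0,0)
step 3: output 2; order=[1,3,2]; indeg=(1,0,0,0,0,0)
step 4: output 4; order=[1,3,2,4]; indeg=(1,0,0,0,0,0)
step 5: output 5; order=[1,3,2,4,5]; indeg=(0,0,0,0,0,0)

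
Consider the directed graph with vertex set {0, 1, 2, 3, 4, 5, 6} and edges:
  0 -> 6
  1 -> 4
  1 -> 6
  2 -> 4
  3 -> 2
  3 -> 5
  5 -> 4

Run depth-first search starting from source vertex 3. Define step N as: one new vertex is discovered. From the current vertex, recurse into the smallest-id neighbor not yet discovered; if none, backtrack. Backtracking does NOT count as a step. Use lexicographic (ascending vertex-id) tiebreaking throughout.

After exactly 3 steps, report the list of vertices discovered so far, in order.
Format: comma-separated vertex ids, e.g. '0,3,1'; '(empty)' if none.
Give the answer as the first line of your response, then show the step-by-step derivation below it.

3,2,4

step 1: discover 3; path=3; order=3
step 2: discover 2; path=3>2; order=3,2
step 3: discover 4; path=3>2>4; order=3,2,4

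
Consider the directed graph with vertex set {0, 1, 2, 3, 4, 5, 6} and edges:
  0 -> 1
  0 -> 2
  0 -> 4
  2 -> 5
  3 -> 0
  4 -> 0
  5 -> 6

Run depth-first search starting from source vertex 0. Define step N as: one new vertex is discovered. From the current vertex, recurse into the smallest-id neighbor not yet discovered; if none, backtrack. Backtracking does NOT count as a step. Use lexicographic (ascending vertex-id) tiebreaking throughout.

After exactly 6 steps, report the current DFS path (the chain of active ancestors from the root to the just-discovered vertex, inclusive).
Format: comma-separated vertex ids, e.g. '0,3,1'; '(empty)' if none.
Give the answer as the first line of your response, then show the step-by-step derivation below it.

0,4

step 1: discover 0; path=0; order=0
step 2: discover 1; path=0>1; order=0,1
step 3: discover 2; path=0>2; order=0,1,2
step 4: discover 5; path=0>2>5; order=0,1,2,5
step 5: discover 6; path=0>2>5>6; order=0,1,2,5,6
step 6: discover 4; path=0>4; order=0,1,2,5,6,4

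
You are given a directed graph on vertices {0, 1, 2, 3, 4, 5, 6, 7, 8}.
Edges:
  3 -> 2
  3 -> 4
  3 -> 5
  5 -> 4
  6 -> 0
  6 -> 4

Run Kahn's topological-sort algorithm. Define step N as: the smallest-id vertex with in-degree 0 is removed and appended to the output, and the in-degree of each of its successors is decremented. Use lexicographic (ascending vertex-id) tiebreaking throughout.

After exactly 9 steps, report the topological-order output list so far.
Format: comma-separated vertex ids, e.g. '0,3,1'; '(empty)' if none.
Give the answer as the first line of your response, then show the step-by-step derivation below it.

1,3,2,5,6,0,4,7,8

step 1: output 1; order=[1]; indeg=(1,0,1,0,3,1,0,0,0)
step 2: output 3; order=[1,3]; indeg=(1,0,0,0,2,0,0,0,0)
step 3: output 2; order=[1,3,2]; indeg=(1,0,0,0,2,0,0,0,0)
step 4: output 5; order=[1,3,2,5]; indeg=(1,0,0,0,1,0,0,0,0)
step 5: output 6; order=[1,3,2,5,6]; indeg=(0,0,0,0,0,0,0,0,0)
step 6: output 0; order=[1,3,2,5,6,0]; indeg=(0,0,0,0,0,0,0,0,0)
step 7: output 4; order=[1,3,2,5,6,0,4]; indeg=(0,0,0,0,0,0,0,0,0)
step 8: output 7; order=[1,3,2,5,6,0,4,7]; indeg=(0,0,0,0,0,0,0,0,0)
step 9: output 8; order=[1,3,2,5,6,0,4,7,8]; indeg=(0,0,0,0,0,0,0,0,0)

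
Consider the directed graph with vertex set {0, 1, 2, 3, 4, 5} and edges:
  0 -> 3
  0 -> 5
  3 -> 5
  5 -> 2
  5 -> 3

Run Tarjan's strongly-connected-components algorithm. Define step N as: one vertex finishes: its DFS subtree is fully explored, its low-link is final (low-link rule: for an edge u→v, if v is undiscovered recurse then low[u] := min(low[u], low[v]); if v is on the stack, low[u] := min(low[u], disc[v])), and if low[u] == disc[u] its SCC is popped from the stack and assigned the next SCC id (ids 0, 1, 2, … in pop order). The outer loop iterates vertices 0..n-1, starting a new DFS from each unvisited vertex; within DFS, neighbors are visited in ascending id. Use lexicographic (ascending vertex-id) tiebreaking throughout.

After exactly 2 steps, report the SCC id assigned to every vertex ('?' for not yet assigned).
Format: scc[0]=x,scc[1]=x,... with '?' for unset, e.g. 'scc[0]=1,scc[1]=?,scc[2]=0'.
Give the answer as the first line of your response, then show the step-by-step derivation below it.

scc[0]=?,scc[1]=?,scc[2]=0,scc[3]=?,scc[4]=?,scc[5]=?

step 1: low=(low[0]=0,low[1]=?,low[2]=3,low[3]=1,low[4]=?,low[5]=2); scc=(scc[0]=?,scc[1]=?,scc[2]=0,scc[3]=?,scc[4]=?,scc[5]=?)
step 2: low=(low[0]=0,low[1]=?,low[2]=3,low[3]=1,low[4]=?,low[5]=1); scc=(scc[0]=?,scc[1]=?,scc[2]=0,scc[3]=?,scc[4]=?,scc[5]=?)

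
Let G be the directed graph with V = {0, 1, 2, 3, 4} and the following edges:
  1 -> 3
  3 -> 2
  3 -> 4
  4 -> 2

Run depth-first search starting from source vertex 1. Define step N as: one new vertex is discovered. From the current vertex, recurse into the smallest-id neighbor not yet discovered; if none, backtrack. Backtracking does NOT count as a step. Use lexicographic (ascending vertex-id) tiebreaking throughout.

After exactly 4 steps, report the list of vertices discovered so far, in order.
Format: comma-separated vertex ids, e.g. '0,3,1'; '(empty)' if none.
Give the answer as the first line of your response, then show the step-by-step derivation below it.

1,3,2,4

step 1: discover 1; path=1; order=1
step 2: discover 3; path=1>3; order=1,3
step 3: discover 2; path=1>3>2; order=1,3,2
step 4: discover 4; path=1>3>4; order=1,3,2,4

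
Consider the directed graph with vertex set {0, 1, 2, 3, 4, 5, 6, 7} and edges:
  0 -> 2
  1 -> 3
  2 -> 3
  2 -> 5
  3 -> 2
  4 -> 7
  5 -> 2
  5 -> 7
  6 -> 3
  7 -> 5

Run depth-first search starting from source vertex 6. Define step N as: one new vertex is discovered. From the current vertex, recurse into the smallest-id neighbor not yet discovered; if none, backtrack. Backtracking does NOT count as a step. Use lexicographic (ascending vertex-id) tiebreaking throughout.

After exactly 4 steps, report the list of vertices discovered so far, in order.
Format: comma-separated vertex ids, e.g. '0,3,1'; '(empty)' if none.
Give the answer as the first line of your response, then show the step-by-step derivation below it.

6,3,2,5

step 1: discover 6; path=6; order=6
step 2: discover 3; path=6>3; order=6,3
step 3: discover 2; path=6>3>2; order=6,3,2
step 4: discover 5; path=6>3>2>5; order=6,3,2,5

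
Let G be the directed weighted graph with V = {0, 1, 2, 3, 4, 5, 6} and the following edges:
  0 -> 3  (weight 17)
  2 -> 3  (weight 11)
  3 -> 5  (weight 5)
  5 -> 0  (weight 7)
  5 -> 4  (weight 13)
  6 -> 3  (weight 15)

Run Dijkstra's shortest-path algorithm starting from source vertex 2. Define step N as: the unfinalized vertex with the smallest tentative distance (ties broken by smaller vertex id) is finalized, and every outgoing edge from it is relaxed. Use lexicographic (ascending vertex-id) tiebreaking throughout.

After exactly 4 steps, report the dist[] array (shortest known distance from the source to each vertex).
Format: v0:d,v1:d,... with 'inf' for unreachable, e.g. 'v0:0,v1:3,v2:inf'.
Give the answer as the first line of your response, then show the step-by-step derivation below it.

v0:23,v1:inf,v2:0,v3:11,v4:29,v5:16,v6:inf

step 1: dist = v0:inf,v1:inf,v2:0,v3:11,v4:inf,v5:inf,v6:inf
step 2: dist = v0:inf,v1:inf,v2:0,v3:11,v4:inf,v5:16,v6:inf
step 3: dist = v0:23,v1:inf,v2:0,v3:11,v4:29,v5:16,v6:inf
step 4: dist = v0:23,v1:inf,v2:0,v3:11,v4:29,v5:16,v6:inf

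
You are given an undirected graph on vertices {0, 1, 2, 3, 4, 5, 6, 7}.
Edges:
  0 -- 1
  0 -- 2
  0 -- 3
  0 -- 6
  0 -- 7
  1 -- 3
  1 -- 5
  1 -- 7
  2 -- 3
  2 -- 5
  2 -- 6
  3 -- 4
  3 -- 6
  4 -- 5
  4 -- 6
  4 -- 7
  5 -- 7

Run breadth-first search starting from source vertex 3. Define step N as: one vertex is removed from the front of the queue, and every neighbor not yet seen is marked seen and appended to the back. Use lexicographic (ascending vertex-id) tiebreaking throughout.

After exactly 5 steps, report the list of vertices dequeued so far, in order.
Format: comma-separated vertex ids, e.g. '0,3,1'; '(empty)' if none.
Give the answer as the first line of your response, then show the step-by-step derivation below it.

3,0,1,2,4

step 1: dequeue 3; queue=[0,1,2,4,6]; order=3
step 2: dequeue 0; queue=[1,2,4,6,7]; order=3,0
step 3: dequeue 1; queue=[2,4,6,7,5]; order=3,0,1
step 4: dequeue 2; queue=[4,6,7,5]; order=3,0,1,2
step 5: dequeue 4; queue=[6,7,5]; order=3,0,1,2,4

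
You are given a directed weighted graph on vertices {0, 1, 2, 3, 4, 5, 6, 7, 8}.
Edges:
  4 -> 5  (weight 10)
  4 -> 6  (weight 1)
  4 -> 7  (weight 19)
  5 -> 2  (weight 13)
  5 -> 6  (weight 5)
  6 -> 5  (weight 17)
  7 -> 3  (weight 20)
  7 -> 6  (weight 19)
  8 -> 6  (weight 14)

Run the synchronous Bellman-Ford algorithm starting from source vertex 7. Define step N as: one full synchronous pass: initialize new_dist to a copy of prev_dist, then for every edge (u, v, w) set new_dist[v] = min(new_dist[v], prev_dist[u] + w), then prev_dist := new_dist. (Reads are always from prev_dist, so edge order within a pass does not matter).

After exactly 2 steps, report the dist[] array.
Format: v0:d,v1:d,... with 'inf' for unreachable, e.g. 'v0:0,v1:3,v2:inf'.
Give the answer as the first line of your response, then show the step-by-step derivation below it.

v0:inf,v1:inf,v2:inf,v3:20,v4:inf,v5:36,v6:19,v7:0,v8:inf

step 1: dist = v0:inf,v1:inf,v2:inf,v3:20,v4:inf,v5:inf,v6:19,v7:0,v8:inf
step 2: dist = v0:inf,v1:inf,v2:inf,v3:20,v4:inf,v5:36,v6:19,v7:0,v8:inf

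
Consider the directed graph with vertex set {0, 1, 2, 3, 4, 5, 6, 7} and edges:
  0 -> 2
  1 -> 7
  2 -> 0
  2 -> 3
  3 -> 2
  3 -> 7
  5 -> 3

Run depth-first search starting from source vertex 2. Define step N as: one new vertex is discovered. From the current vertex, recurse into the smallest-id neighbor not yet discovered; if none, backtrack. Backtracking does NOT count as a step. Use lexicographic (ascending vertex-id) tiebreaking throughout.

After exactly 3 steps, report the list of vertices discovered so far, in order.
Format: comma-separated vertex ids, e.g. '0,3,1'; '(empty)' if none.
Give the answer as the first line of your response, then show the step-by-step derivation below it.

2,0,3

step 1: discover 2; path=2; order=2
step 2: discover 0; path=2>0; order=2,0
step 3: discover 3; path=2>3; order=2,0,3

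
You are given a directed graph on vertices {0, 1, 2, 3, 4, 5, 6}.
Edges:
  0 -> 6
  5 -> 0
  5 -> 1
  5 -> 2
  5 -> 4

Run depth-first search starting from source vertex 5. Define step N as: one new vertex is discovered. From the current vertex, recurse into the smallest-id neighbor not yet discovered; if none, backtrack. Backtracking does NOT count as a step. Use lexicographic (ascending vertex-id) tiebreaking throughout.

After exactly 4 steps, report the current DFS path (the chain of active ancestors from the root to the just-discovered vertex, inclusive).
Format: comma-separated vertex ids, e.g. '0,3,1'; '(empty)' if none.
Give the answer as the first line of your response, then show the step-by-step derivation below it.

5,1

step 1: discover 5; path=5; order=5
step 2: discover 0; path=5>0; order=5,0
step 3: discover 6; path=5>0>6; order=5,0,6
step 4: discover 1; path=5>1; order=5,0,6,1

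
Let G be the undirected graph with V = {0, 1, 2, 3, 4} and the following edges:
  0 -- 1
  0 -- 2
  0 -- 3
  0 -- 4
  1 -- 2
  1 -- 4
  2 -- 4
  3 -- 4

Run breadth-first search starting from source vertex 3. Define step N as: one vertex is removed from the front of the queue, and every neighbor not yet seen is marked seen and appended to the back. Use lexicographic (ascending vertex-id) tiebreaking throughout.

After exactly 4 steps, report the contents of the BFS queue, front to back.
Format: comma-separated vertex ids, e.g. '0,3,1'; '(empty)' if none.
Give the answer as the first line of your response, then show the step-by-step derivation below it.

2

step 1: dequeue 3; queue=[0,4]; order=3
step 2: dequeue 0; queue=[4,1,2]; order=3,0
step 3: dequeue 4; queue=[1,2]; order=3,0,4
step 4: dequeue 1; queue=[2]; order=3,0,4,1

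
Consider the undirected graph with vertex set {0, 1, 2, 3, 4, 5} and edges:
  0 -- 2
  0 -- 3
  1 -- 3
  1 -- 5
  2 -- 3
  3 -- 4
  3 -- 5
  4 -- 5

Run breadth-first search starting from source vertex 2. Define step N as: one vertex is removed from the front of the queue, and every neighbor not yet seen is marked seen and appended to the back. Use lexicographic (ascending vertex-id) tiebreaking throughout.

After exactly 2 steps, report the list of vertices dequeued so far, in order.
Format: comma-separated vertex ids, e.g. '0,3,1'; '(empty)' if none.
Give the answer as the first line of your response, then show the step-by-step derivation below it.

2,0

step 1: dequeue 2; queue=[0,3]; order=2
step 2: dequeue 0; queue=[3]; order=2,0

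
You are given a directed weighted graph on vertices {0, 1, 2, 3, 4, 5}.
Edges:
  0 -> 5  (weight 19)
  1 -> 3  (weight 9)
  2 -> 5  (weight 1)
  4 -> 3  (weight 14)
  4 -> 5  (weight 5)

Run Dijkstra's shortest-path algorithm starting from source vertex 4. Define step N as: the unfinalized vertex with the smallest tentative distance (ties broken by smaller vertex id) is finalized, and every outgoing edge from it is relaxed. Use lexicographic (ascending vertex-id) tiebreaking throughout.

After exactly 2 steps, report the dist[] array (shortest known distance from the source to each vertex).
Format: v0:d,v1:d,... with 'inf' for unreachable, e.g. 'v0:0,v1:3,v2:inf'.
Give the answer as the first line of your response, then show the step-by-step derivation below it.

v0:inf,v1:inf,v2:inf,v3:14,v4:0,v5:5

step 1: dist = v0:inf,v1:inf,v2:inf,v3:14,v4:0,v5:5
step 2: dist = v0:inf,v1:inf,v2:inf,v3:14,v4:0,v5:5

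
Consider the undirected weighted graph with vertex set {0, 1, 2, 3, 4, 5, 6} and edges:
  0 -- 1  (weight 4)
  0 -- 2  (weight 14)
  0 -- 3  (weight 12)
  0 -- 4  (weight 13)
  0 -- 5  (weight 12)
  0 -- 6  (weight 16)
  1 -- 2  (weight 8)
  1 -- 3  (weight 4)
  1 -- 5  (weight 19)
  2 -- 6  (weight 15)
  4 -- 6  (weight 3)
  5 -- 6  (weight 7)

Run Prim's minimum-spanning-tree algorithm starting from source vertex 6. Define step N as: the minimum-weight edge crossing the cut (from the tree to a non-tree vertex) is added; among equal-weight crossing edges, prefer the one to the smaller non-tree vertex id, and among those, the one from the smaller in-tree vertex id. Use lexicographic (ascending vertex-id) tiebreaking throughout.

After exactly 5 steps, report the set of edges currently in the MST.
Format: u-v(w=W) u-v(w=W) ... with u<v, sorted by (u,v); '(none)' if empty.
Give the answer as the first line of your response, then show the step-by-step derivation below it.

0-1(w=4) 0-5(w=12) 1-3(w=4) 4-6(w=3) 5-6(w=7)

step 1: add edge 4-6 (w=3); MST = {4-6(w=3)}
step 2: add edge 5-6 (w=7); MST = {4-6(w=3) 5-6(w=7)}
step 3: add edge 0-5 (w=12); MST = {0-5(w=12) 4-6(w=3) 5-6(w=7)}
step 4: add edge 0-1 (w=4); MST = {0-1(w=4) 0-5(w=12) 4-6(w=3) 5-6(w=7)}
step 5: add edge 1-3 (w=4); MST = {0-1(w=4) 0-5(w=12) 1-3(w=4) 4-6(w=3) 5-6(w=7)}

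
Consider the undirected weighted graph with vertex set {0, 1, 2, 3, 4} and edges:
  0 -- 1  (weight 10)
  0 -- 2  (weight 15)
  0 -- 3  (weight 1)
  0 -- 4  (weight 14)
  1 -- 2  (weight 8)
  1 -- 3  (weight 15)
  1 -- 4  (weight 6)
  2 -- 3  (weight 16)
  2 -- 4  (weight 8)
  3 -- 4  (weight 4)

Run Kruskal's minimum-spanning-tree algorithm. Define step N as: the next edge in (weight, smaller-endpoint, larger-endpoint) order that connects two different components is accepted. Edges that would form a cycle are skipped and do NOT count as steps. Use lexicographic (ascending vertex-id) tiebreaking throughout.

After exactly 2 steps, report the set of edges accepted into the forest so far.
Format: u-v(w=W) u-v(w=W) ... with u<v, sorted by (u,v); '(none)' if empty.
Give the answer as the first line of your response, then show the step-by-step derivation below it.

0-3(w=1) 3-4(w=4)

step 1: add edge 0-3 (w=1); MST = {0-3(w=1)}
step 2: add edge 3-4 (w=4); MST = {0-3(w=1) 3-4(w=4)}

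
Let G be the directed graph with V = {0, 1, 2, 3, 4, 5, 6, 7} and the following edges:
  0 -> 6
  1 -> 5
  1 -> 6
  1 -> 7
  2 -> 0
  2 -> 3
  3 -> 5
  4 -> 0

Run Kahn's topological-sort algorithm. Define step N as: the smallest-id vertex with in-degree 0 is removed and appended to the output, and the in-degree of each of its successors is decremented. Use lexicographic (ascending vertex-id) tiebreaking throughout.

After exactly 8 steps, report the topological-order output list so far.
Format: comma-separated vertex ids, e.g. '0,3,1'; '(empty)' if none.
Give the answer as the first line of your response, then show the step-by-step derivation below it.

1,2,3,4,0,5,6,7

step 1: output 1; order=[1]; indeg=(2,0,0,1,0,1,1,0)
step 2: output 2; order=[1,2]; indeg=(1,0,0,0,0,1,1,0)
step 3: output 3; order=[1,2,3]; indeg=(1,0,0,0,0,0,1,0)
step 4: output 4; order=[1,2,3,4]; indeg=(0,0,0,0,0,0,1,0)
step 5: output 0; order=[1,2,3,4,0]; indeg=(0,0,0,0,0,0,0,0)
step 6: output 5; order=[1,2,3,4,0,5]; indeg=(0,0,0,0,0,0,0,0)
step 7: output 6; order=[1,2,3,4,0,5,6]; indeg=(0,0,0,0,0,0,0,0)
step 8: output 7; order=[1,2,3,4,0,5,6,7]; indeg=(0,0,0,0,0,0,0,0)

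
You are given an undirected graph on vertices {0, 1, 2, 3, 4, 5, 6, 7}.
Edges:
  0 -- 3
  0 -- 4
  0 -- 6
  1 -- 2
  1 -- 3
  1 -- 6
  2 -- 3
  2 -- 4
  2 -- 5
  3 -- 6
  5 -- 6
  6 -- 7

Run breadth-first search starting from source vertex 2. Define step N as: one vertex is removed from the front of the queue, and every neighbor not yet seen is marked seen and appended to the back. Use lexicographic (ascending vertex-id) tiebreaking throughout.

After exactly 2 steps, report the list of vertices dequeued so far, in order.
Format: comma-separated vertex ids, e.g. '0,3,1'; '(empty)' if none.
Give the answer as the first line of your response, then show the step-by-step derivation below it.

2,1

step 1: dequeue 2; queue=[1,3,4,5]; order=2
step 2: dequeue 1; queue=[3,4,5,6]; order=2,1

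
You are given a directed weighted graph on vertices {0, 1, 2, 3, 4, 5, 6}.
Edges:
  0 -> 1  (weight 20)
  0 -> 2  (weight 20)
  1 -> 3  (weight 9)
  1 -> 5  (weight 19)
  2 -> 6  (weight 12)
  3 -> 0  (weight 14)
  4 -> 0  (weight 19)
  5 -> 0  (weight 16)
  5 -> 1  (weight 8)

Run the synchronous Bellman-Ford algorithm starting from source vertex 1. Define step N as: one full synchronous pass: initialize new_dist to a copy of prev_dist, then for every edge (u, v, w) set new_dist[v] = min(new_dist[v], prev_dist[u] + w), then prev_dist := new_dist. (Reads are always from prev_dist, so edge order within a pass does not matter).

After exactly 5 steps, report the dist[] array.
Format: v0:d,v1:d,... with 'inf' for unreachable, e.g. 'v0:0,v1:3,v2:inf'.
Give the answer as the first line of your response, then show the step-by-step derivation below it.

v0:23,v1:0,v2:43,v3:9,v4:inf,v5:19,v6:55

step 1: dist = v0:inf,v1:0,v2:inf,v3:9,v4:inf,v5:19,v6:inf
step 2: dist = v0:23,v1:0,v2:inf,v3:9,v4:inf,v5:19,v6:inf
step 3: dist = v0:23,v1:0,v2:43,v3:9,v4:inf,v5:19,v6:inf
step 4: dist = v0:23,v1:0,v2:43,v3:9,v4:inf,v5:19,v6:55
step 5: dist = v0:23,v1:0,v2:43,v3:9,v4:inf,v5:19,v6:55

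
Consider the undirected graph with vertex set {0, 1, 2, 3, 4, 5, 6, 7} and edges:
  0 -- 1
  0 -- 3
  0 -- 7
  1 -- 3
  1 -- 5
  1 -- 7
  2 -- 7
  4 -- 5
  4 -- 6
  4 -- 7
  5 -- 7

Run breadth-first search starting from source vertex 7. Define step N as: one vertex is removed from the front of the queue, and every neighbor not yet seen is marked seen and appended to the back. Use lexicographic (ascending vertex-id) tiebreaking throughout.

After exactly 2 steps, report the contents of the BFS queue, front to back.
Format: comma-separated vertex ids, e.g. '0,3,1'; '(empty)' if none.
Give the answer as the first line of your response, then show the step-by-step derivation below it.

1,2,4,5,3

step 1: dequeue 7; queue=[0,1,2,4,5]; order=7
step 2: dequeue 0; queue=[1,2,4,5,3]; order=7,0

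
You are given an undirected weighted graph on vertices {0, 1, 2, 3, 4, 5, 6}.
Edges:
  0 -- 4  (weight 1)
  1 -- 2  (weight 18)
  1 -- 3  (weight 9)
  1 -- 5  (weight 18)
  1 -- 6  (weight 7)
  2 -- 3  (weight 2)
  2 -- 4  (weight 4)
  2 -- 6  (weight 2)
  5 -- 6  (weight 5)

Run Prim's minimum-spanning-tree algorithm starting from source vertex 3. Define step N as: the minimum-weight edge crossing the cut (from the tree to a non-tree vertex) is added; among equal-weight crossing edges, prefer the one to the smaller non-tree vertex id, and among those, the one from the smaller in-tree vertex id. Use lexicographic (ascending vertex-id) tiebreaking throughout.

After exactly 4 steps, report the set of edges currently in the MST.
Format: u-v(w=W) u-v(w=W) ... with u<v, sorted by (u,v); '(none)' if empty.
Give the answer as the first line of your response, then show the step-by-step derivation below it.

0-4(w=1) 2-3(w=2) 2-4(w=4) 2-6(w=2)

step 1: add edge 2-3 (w=2); MST = {2-3(w=2)}
step 2: add edge 2-6 (w=2); MST = {2-3(w=2) 2-6(w=2)}
step 3: add edge 2-4 (w=4); MST = {2-3(w=2) 2-4(w=4) 2-6(w=2)}
step 4: add edge 0-4 (w=1); MST = {0-4(w=1) 2-3(w=2) 2-4(w=4) 2-6(w=2)}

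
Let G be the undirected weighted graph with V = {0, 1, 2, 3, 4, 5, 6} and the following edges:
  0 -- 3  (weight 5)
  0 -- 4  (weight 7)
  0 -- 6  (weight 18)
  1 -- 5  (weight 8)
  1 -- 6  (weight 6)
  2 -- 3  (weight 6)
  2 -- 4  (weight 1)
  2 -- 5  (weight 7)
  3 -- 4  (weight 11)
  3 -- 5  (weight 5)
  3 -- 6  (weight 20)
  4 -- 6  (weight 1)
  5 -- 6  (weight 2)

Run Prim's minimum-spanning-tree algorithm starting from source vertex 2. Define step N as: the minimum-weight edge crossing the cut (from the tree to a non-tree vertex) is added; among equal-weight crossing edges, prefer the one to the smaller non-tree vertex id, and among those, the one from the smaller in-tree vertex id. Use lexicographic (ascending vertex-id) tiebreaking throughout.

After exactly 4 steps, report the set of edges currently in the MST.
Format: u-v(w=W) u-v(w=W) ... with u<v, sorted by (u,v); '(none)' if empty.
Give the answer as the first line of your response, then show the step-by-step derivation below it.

2-4(w=1) 3-5(w=5) 4-6(w=1) 5-6(w=2)

step 1: add edge 2-4 (w=1); MST = {2-4(w=1)}
step 2: add edge 4-6 (w=1); MST = {2-4(w=1) 4-6(w=1)}
step 3: add edge 5-6 (w=2); MST = {2-4(w=1) 4-6(w=1) 5-6(w=2)}
step 4: add edge 3-5 (w=5); MST = {2-4(w=1) 3-5(w=5) 4-6(w=1) 5-6(w=2)}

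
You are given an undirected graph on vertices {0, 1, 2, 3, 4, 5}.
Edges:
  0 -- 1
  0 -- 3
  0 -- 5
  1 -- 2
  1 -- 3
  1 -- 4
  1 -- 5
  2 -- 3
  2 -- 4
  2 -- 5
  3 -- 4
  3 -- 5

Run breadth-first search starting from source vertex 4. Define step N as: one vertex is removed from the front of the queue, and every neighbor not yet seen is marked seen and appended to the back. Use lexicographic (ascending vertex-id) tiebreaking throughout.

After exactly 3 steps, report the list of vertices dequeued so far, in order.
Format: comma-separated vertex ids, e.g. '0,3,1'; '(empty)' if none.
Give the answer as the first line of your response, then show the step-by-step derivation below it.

4,1,2

step 1: dequeue 4; queue=[1,2,3]; order=4
step 2: dequeue 1; queue=[2,3,0,5]; order=4,1
step 3: dequeue 2; queue=[3,0,5]; order=4,1,2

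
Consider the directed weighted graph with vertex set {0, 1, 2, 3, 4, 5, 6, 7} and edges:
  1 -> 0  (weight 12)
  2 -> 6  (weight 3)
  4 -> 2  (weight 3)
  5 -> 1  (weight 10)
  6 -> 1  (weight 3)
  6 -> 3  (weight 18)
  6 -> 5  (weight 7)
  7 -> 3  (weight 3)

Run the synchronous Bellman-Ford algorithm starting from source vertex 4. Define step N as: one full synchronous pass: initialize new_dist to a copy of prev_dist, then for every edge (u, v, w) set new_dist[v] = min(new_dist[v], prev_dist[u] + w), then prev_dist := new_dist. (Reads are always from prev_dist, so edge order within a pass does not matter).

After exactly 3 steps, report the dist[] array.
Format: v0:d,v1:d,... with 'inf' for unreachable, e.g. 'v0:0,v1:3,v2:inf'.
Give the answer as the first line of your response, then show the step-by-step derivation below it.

v0:inf,v1:9,v2:3,v3:24,v4:0,v5:13,v6:6,v7:inf

step 1: dist = v0:inf,v1:inf,v2:3,v3:inf,v4:0,v5:inf,v6:inf,v7:inf
step 2: dist = v0:inf,v1:inf,v2:3,v3:inf,v4:0,v5:inf,v6:6,v7:inf
step 3: dist = v0:inf,v1:9,v2:3,v3:24,v4:0,v5:13,v6:6,v7:inf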